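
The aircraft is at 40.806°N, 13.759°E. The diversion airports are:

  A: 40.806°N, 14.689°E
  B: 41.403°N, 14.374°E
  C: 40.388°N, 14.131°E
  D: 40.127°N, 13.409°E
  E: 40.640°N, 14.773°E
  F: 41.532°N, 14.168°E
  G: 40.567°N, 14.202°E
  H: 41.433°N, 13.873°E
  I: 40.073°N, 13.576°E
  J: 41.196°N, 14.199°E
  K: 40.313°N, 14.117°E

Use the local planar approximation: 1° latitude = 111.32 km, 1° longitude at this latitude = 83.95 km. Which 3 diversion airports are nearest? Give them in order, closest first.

Distances from 40.806°N, 13.759°E:
A: 78.073 km
B: 84.156 km
C: 56.040 km
D: 81.096 km
E: 87.108 km
F: 87.810 km
G: 45.727 km
H: 70.451 km
I: 83.031 km
J: 57.002 km
K: 62.571 km
Sorted: G (45.727 km) < C (56.040 km) < J (57.002 km) < K (62.571 km) < H (70.451 km) < …

G, C, J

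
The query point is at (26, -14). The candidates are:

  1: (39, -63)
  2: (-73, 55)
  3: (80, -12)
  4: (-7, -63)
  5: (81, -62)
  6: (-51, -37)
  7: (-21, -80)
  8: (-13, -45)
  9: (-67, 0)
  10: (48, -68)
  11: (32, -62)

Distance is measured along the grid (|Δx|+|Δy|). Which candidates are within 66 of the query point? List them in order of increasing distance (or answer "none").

Distances from (26, -14):
1: 62
2: 168
3: 56
4: 82
5: 103
6: 100
7: 113
8: 70
9: 107
10: 76
11: 54
Threshold 66: 11 (54), 3 (56), 1 (62) are within range.

11, 3, 1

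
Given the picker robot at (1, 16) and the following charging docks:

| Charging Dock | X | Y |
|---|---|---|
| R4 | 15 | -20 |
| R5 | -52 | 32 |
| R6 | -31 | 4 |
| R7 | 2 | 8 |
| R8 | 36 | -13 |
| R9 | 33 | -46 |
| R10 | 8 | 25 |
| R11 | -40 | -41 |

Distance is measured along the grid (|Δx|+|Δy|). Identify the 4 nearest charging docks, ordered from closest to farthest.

Distances from (1, 16):
R4: 50
R5: 69
R6: 44
R7: 9
R8: 64
R9: 94
R10: 16
R11: 98
Sorted: R7 (9) < R10 (16) < R6 (44) < R4 (50) < R8 (64) < R5 (69) < …

R7, R10, R6, R4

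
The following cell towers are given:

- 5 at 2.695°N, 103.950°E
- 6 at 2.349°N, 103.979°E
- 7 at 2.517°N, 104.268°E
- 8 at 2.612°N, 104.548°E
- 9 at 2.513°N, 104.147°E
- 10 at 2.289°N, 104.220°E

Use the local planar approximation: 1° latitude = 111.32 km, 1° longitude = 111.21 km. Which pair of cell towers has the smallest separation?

7 and 9

Pairwise distances:
5–6: 38.652 km
5–7: 40.538 km
5–8: 67.142 km
5–9: 29.840 km
5–10: 54.261 km
6–7: 37.185 km
6–8: 69.723 km
6–9: 26.122 km
6–10: 27.621 km
7–8: 32.886 km
7–9: 13.464 km
7–10: 25.936 km
8–9: 45.937 km
8–10: 51.219 km
9–10: 26.224 km
Closest pair: 7–9 at 13.464 km.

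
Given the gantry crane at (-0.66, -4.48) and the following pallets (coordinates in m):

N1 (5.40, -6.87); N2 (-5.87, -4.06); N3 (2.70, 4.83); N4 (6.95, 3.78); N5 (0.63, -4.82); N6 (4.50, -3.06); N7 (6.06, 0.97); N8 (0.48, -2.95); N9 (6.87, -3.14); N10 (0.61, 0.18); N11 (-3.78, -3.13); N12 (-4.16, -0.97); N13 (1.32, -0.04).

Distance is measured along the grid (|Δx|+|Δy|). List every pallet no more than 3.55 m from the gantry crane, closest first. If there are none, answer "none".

Distances from (-0.66, -4.48):
N1: |6.06| + |-2.39| = 6.06 + 2.39 = 8.45 m
N2: |-5.21| + |0.42| = 5.21 + 0.42 = 5.63 m
N3: |3.36| + |9.31| = 3.36 + 9.31 = 12.67 m
N4: |7.61| + |8.26| = 7.61 + 8.26 = 15.87 m
N5: |1.29| + |-0.34| = 1.29 + 0.34 = 1.63 m
N6: |5.16| + |1.42| = 5.16 + 1.42 = 6.58 m
N7: |6.72| + |5.45| = 6.72 + 5.45 = 12.17 m
N8: |1.14| + |1.53| = 1.14 + 1.53 = 2.67 m
N9: |7.53| + |1.34| = 7.53 + 1.34 = 8.87 m
N10: |1.27| + |4.66| = 1.27 + 4.66 = 5.93 m
N11: |-3.12| + |1.35| = 3.12 + 1.35 = 4.47 m
N12: |-3.50| + |3.51| = 3.50 + 3.51 = 7.01 m
N13: |1.98| + |4.44| = 1.98 + 4.44 = 6.42 m
Threshold 3.55 m: N5 (1.63 m), N8 (2.67 m) are within range.

N5, N8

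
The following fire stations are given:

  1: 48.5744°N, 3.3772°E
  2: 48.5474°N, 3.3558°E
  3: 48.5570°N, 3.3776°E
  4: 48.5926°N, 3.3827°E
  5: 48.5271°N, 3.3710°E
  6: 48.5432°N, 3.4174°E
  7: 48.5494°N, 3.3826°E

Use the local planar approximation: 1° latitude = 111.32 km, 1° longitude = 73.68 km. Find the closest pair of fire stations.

3 and 7

Pairwise distances:
3–7: 0.9228 km
2–3: 1.9293 km
1–3: 1.9372 km
2–7: 1.9871 km
1–4: 2.0662 km
2–5: 2.5221 km
5–7: 2.6254 km
6–7: 2.6553 km
1–7: 2.8113 km
3–6: 3.3105 km
3–5: 3.3638 km
1–2: 3.3941 km
5–6: 3.8601 km
3–4: 3.9808 km
2–6: 4.5627 km
1–6: 4.5647 km
4–7: 4.8090 km
1–5: 5.2852 km
2–4: 5.4080 km
4–6: 6.0645 km
4–5: 7.3422 km
Closest pair: 3–7 at 0.9228 km.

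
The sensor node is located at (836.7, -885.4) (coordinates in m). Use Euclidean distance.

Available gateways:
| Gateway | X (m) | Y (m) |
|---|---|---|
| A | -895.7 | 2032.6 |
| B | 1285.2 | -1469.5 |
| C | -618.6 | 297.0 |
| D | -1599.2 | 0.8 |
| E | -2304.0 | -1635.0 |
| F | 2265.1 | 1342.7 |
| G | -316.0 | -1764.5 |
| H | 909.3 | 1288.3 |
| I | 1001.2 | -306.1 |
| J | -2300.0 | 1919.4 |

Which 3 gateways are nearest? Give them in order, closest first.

Distances from (836.7, -885.4):
A: √((-1732.4)² + (2918.0)²) = √(3001209.760 + 8514724.000) = 3393.5 m
B: √((448.5)² + (-584.1)²) = √(201152.250 + 341172.810) = 736.4 m
C: √((-1455.3)² + (1182.4)²) = √(2117898.090 + 1398069.760) = 1875.1 m
D: √((-2435.9)² + (886.2)²) = √(5933608.810 + 785350.440) = 2592.1 m
E: √((-3140.7)² + (-749.6)²) = √(9863996.490 + 561900.160) = 3228.9 m
F: √((1428.4)² + (2228.1)²) = √(2040326.560 + 4964429.610) = 2646.6 m
G: √((-1152.7)² + (-879.1)²) = √(1328717.290 + 772816.810) = 1449.7 m
H: √((72.6)² + (2173.7)²) = √(5270.760 + 4724971.690) = 2174.9 m
I: √((164.5)² + (579.3)²) = √(27060.250 + 335588.490) = 602.2 m
J: √((-3136.7)² + (2804.8)²) = √(9838886.890 + 7866903.040) = 4207.8 m
Sorted: I (602.2 m) < B (736.4 m) < G (1449.7 m) < C (1875.1 m) < H (2174.9 m) < …

I, B, G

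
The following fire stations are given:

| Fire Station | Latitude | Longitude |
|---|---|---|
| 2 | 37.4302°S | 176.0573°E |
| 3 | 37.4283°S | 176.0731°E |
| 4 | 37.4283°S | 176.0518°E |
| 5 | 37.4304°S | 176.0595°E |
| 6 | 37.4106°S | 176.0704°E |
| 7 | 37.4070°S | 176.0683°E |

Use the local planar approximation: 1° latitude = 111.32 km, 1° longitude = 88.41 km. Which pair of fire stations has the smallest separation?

2 and 5

Pairwise distances:
2–3: √((0.0019·111.32)² + (0.0158·88.41)²) = √(0.044736 + 1.951268) = 1.4128 km
2–4: √((0.0019·111.32)² + (-0.0055·88.41)²) = √(0.044736 + 0.236444) = 0.5303 km
2–5: √((-0.0002·111.32)² + (0.0022·88.41)²) = √(0.000496 + 0.037831) = 0.1958 km
2–6: √((0.0196·111.32)² + (0.0131·88.41)²) = √(4.760565 + 1.341360) = 2.4702 km
2–7: √((0.0232·111.32)² + (0.0110·88.41)²) = √(6.669947 + 0.945776) = 2.7597 km
3–4: √((0.0000·111.32)² + (-0.0213·88.41)²) = √(0.000000 + 3.546190) = 1.8831 km
3–5: √((-0.0021·111.32)² + (-0.0136·88.41)²) = √(0.054649 + 1.445708) = 1.2249 km
3–6: √((0.0177·111.32)² + (-0.0027·88.41)²) = √(3.882334 + 0.056981) = 1.9848 km
3–7: √((0.0213·111.32)² + (-0.0048·88.41)²) = √(5.622191 + 0.180088) = 2.4088 km
4–5: √((-0.0021·111.32)² + (0.0077·88.41)²) = √(0.054649 + 0.463430) = 0.7198 km
4–6: √((0.0177·111.32)² + (0.0186·88.41)²) = √(3.882334 + 2.704137) = 2.5664 km
4–7: √((0.0213·111.32)² + (0.0165·88.41)²) = √(5.622191 + 2.127995) = 2.7839 km
5–6: √((0.0198·111.32)² + (0.0109·88.41)²) = √(4.858216 + 0.928658) = 2.4056 km
5–7: √((0.0234·111.32)² + (0.0088·88.41)²) = √(6.785441 + 0.605296) = 2.7186 km
6–7: √((0.0036·111.32)² + (-0.0021·88.41)²) = √(0.160602 + 0.034470) = 0.4417 km
Closest pair: 2–5 at 0.1958 km.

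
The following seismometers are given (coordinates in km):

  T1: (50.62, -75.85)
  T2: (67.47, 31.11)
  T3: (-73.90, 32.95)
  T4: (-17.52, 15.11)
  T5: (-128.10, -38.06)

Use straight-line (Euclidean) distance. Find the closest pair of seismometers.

Pairwise distances:
T1–T2: 108.28 km
T1–T3: 165.36 km
T1–T4: 113.65 km
T1–T5: 182.67 km
T2–T3: 141.38 km
T2–T4: 86.48 km
T2–T5: 207.44 km
T3–T4: 59.14 km
T3–T5: 89.33 km
T4–T5: 122.70 km
Closest pair: T3–T4 at 59.14 km.

T3 and T4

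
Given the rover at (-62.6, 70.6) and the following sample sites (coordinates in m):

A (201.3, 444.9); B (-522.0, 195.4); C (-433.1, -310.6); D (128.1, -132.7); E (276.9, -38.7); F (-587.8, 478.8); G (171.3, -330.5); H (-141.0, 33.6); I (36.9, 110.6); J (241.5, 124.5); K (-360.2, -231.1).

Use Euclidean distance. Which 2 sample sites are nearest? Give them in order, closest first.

Distances from (-62.6, 70.6):
A: 458.0 m
B: 476.0 m
C: 531.6 m
D: 278.7 m
E: 356.7 m
F: 665.2 m
G: 464.3 m
H: 86.7 m
I: 107.2 m
J: 308.8 m
K: 423.8 m
Sorted: H (86.7 m) < I (107.2 m) < D (278.7 m) < J (308.8 m) < …

H, I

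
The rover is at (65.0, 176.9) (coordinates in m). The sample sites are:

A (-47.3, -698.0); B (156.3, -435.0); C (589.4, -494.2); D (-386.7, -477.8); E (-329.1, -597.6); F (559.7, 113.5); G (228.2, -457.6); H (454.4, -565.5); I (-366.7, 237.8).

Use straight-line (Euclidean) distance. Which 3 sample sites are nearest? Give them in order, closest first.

I, F, B

Distances from (65.0, 176.9):
A: √((-112.3)² + (-874.9)²) = √(12611.290 + 765450.010) = 882.1 m
B: √((91.3)² + (-611.9)²) = √(8335.690 + 374421.610) = 618.7 m
C: √((524.4)² + (-671.1)²) = √(274995.360 + 450375.210) = 851.7 m
D: √((-451.7)² + (-654.7)²) = √(204032.890 + 428632.090) = 795.4 m
E: √((-394.1)² + (-774.5)²) = √(155314.810 + 599850.250) = 869.0 m
F: √((494.7)² + (-63.4)²) = √(244728.090 + 4019.560) = 498.7 m
G: √((163.2)² + (-634.5)²) = √(26634.240 + 402590.250) = 655.2 m
H: √((389.4)² + (-742.4)²) = √(151632.360 + 551157.760) = 838.3 m
I: √((-431.7)² + (60.9)²) = √(186364.890 + 3708.810) = 436.0 m
Sorted: I (436.0 m) < F (498.7 m) < B (618.7 m) < G (655.2 m) < D (795.4 m) < …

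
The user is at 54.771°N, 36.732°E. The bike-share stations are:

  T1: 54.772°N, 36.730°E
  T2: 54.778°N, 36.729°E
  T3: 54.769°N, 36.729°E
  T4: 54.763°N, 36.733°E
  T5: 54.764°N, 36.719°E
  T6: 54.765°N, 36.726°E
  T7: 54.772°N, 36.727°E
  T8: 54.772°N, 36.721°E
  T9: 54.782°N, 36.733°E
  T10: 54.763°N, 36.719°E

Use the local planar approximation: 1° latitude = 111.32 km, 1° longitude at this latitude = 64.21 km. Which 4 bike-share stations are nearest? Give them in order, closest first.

Distances from 54.771°N, 36.732°E:
T1: √((0.001·111.32)² + (-0.002·64.21)²) = √(0.01239 + 0.01649) = 0.170 km
T2: √((0.007·111.32)² + (-0.003·64.21)²) = √(0.60721 + 0.03711) = 0.803 km
T3: √((-0.002·111.32)² + (-0.003·64.21)²) = √(0.04957 + 0.03711) = 0.294 km
T4: √((-0.008·111.32)² + (0.001·64.21)²) = √(0.79310 + 0.00412) = 0.893 km
T5: √((-0.007·111.32)² + (-0.013·64.21)²) = √(0.60721 + 0.69677) = 1.142 km
T6: √((-0.006·111.32)² + (-0.006·64.21)²) = √(0.44612 + 0.14843) = 0.771 km
T7: √((0.001·111.32)² + (-0.005·64.21)²) = √(0.01239 + 0.10307) = 0.340 km
T8: √((0.001·111.32)² + (-0.011·64.21)²) = √(0.01239 + 0.49887) = 0.715 km
T9: √((0.011·111.32)² + (0.001·64.21)²) = √(1.49945 + 0.00412) = 1.226 km
T10: √((-0.008·111.32)² + (-0.013·64.21)²) = √(0.79310 + 0.69677) = 1.221 km
Sorted: T1 (0.170 km) < T3 (0.294 km) < T7 (0.340 km) < T8 (0.715 km) < T6 (0.771 km) < T2 (0.803 km) < …

T1, T3, T7, T8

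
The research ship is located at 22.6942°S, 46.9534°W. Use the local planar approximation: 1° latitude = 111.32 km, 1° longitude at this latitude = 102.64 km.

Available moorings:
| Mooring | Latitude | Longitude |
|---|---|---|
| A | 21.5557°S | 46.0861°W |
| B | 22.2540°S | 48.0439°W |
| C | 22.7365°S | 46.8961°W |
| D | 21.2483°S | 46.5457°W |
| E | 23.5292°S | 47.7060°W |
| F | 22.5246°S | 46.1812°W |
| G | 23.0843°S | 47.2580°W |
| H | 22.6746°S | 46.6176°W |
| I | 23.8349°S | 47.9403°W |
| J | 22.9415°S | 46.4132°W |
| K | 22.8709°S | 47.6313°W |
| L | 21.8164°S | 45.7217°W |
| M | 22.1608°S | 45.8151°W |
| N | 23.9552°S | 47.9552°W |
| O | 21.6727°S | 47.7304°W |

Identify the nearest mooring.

Distances from 22.6942°S, 46.9534°W:
A: 154.8773 km
B: 122.1859 km
C: 7.5341 km
D: 166.3083 km
E: 120.8602 km
F: 81.4762 km
G: 53.5094 km
H: 34.5355 km
I: 162.4358 km
J: 61.9043 km
K: 72.3066 km
L: 159.7842 km
M: 131.0580 km
N: 174.0056 km
O: 138.8920 km
Minimum: C at 7.5341 km.

C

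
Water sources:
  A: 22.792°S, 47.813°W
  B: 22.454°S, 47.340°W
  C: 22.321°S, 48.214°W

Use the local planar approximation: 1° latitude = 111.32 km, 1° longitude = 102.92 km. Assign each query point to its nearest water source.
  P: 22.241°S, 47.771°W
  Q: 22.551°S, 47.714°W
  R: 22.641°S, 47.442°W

P at 22.241°S, 47.771°W:
  A: 61.489 km
  B: 50.298 km
  C: 46.455 km
  → nearest: C (46.455 km)
Q at 22.551°S, 47.714°W:
  A: 28.698 km
  B: 39.978 km
  C: 57.478 km
  → nearest: A (28.698 km)
R at 22.641°S, 47.442°W:
  A: 41.720 km
  B: 23.314 km
  C: 87.074 km
  → nearest: B (23.314 km)

P→C; Q→A; R→B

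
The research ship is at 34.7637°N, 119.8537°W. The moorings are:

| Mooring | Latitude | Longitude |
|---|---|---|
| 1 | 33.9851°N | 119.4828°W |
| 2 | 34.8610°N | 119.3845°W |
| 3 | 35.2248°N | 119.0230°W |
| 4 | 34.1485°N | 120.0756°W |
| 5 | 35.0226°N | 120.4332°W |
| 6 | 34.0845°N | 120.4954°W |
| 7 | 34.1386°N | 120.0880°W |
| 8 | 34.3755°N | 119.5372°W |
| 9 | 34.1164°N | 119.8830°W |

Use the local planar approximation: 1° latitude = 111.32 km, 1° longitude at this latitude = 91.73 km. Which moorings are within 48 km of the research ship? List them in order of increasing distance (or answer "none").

2

Distances from 34.7637°N, 119.8537°W:
1: √((-0.7786·111.32)² + (0.3709·91.73)²) = √(7512.339286 + 1157.541189) = 93.1122 km
2: √((0.0973·111.32)² + (0.4692·91.73)²) = √(117.320006 + 1852.417153) = 44.3817 km
3: √((0.4611·111.32)² + (0.8307·91.73)²) = √(2634.733174 + 5806.456916) = 91.8759 km
4: √((-0.6152·111.32)² + (-0.2219·91.73)²) = √(4690.067022 + 414.321425) = 71.4450 km
5: √((0.2589·111.32)² + (-0.5795·91.73)²) = √(830.635515 + 2825.723527) = 60.4678 km
6: √((-0.6792·111.32)² + (-0.6417·91.73)²) = √(5716.651926 + 3464.869368) = 95.8203 km
7: √((-0.6251·111.32)² + (-0.2343·91.73)²) = √(4842.229767 + 461.920636) = 72.8296 km
8: √((-0.3882·111.32)² + (0.3165·91.73)²) = √(1867.486442 + 842.888669) = 52.0613 km
9: √((-0.6473·111.32)² + (-0.0293·91.73)²) = √(5192.274083 + 7.223672) = 72.1075 km
Threshold 48 km: 2 (44.3817 km) is within range.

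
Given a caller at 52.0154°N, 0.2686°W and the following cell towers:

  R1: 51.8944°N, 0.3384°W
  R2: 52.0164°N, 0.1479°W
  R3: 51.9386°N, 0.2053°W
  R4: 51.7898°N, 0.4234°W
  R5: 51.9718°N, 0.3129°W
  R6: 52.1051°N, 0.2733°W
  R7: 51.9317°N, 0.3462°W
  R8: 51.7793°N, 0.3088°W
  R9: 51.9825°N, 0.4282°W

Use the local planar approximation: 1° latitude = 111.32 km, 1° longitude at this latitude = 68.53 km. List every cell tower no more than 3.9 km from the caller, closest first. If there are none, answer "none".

none

Distances from 52.0154°N, 0.2686°W:
R1: √((-0.1210·111.32)² + (-0.0698·68.53)²) = √(181.433357 + 22.880858) = 14.2939 km
R2: √((0.0010·111.32)² + (0.1207·68.53)²) = √(0.012392 + 68.418887) = 8.2723 km
R3: √((-0.0768·111.32)² + (0.0633·68.53)²) = √(73.091830 + 18.817802) = 9.5870 km
R4: √((-0.2256·111.32)² + (-0.1548·68.53)²) = √(630.702549 + 112.539084) = 27.2625 km
R5: √((-0.0436·111.32)² + (-0.0443·68.53)²) = √(23.556967 + 9.216561) = 5.7248 km
R6: √((0.0897·111.32)² + (-0.0047·68.53)²) = √(99.708293 + 0.103743) = 9.9906 km
R7: √((-0.0837·111.32)² + (-0.0776·68.53)²) = √(86.815508 + 28.280358) = 10.7283 km
R8: √((-0.2361·111.32)² + (-0.0402·68.53)²) = √(690.777796 + 7.589507) = 26.4266 km
R9: √((-0.0329·111.32)² + (-0.1596·68.53)²) = √(13.413379 + 119.626456) = 11.5343 km
Threshold 3.9 km: none within range.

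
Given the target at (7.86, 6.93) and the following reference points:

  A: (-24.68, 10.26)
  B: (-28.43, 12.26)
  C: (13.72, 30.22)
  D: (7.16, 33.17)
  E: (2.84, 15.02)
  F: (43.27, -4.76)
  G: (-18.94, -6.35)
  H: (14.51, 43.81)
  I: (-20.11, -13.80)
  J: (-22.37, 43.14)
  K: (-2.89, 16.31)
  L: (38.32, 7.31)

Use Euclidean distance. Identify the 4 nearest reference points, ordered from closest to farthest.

E, K, C, D

Distances from (7.86, 6.93):
A: 32.71
B: 36.68
C: 24.02
D: 26.25
E: 9.52
F: 37.29
G: 29.91
H: 37.47
I: 34.81
J: 47.17
K: 14.27
L: 30.46
Sorted: E (9.52) < K (14.27) < C (24.02) < D (26.25) < G (29.91) < L (30.46) < …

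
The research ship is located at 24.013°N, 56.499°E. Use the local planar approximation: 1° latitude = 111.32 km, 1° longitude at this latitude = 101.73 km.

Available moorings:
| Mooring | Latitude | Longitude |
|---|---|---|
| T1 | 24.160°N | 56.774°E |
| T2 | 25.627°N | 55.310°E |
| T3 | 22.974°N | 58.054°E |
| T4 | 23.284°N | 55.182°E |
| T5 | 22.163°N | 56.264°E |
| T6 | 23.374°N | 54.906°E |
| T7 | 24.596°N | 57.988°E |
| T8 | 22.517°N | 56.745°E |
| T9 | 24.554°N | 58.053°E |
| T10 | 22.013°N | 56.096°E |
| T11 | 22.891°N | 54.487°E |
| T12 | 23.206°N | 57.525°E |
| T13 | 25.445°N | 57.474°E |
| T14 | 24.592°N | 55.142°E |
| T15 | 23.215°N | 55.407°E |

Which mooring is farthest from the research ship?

T11

Distances from 24.013°N, 56.499°E:
T1: √((0.147·111.32)² + (0.275·101.73)²) = √(267.78181 + 782.64259) = 32.410 km
T2: √((1.614·111.32)² + (-1.189·101.73)²) = √(32281.48138 + 14630.58859) = 216.592 km
T3: √((-1.039·111.32)² + (1.555·101.73)²) = √(13377.57796 + 25024.12356) = 195.964 km
T4: √((-0.729·111.32)² + (-1.317·101.73)²) = √(6585.69255 + 17950.21435) = 156.639 km
T5: √((-1.850·111.32)² + (-0.235·101.73)²) = √(42412.10736 + 571.52313) = 207.325 km
T6: √((-0.639·111.32)² + (-1.593·101.73)²) = √(5059.97198 + 26262.11148) = 176.980 km
T7: √((0.583·111.32)² + (1.489·101.73)²) = √(4211.95289 + 22944.96949) = 164.794 km
T8: √((-1.496·111.32)² + (0.246·101.73)²) = √(27733.81297 + 626.27965) = 168.405 km
T9: √((0.541·111.32)² + (1.554·101.73)²) = √(3626.94463 + 24991.94854) = 169.171 km
T10: √((-2.000·111.32)² + (-0.403·101.73)²) = √(49568.56960 + 1680.76959) = 226.383 km
T11: √((-1.122·111.32)² + (-2.012·101.73)²) = √(15600.26979 + 41894.21351) = 239.780 km
T12: √((-0.807·111.32)² + (1.026·101.73)²) = √(8070.37035 + 10894.13645) = 137.712 km
T13: √((1.432·111.32)² + (0.975·101.73)²) = √(25411.62462 + 9838.01138) = 187.749 km
T14: √((0.579·111.32)² + (-1.357·101.73)²) = √(4154.35421 + 19057.14263) = 152.353 km
T15: √((-0.798·111.32)² + (-1.092·101.73)²) = √(7891.36585 + 12340.80147) = 142.240 km
Maximum: T11 at 239.780 km.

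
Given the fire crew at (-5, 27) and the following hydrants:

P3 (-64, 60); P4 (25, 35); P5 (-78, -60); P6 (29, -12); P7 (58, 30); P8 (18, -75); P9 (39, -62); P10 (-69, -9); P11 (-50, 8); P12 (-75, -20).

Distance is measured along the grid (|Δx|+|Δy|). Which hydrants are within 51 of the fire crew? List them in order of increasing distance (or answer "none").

Distances from (-5, 27):
P3: 92
P4: 38
P5: 160
P6: 73
P7: 66
P8: 125
P9: 133
P10: 100
P11: 64
P12: 117
Threshold 51: P4 (38) is within range.

P4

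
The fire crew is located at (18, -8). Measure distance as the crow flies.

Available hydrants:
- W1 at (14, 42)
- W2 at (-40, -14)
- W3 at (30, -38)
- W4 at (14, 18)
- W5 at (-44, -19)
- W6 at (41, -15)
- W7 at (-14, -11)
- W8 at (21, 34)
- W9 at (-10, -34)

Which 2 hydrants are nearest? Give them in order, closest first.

W6, W4

Distances from (18, -8):
W1: √((-4)² + (50)²) = √(16.000 + 2500.000) = 50.2
W2: √((-58)² + (-6)²) = √(3364.000 + 36.000) = 58.3
W3: √((12)² + (-30)²) = √(144.000 + 900.000) = 32.3
W4: √((-4)² + (26)²) = √(16.000 + 676.000) = 26.3
W5: √((-62)² + (-11)²) = √(3844.000 + 121.000) = 63.0
W6: √((23)² + (-7)²) = √(529.000 + 49.000) = 24.0
W7: √((-32)² + (-3)²) = √(1024.000 + 9.000) = 32.1
W8: √((3)² + (42)²) = √(9.000 + 1764.000) = 42.1
W9: √((-28)² + (-26)²) = √(784.000 + 676.000) = 38.2
Sorted: W6 (24.0) < W4 (26.3) < W7 (32.1) < W3 (32.3) < …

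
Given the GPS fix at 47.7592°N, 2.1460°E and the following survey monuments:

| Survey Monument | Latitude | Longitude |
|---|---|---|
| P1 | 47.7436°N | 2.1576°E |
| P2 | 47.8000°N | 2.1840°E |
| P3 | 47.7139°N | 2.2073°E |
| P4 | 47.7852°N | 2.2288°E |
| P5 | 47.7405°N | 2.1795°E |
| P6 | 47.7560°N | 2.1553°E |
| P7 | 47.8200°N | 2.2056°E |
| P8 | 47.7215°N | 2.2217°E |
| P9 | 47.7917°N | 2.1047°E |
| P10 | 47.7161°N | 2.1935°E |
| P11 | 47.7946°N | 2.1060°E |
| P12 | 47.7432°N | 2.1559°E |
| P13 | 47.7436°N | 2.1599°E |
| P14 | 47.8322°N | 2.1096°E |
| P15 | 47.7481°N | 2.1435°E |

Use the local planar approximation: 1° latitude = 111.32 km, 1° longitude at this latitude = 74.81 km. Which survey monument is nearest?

Distances from 47.7592°N, 2.1460°E:
P1: √((-0.0156·111.32)² + (0.0116·74.81)²) = √(3.015752 + 0.753070) = 1.9413 km
P2: √((0.0408·111.32)² + (0.0380·74.81)²) = √(20.628456 + 8.081398) = 5.3582 km
P3: √((-0.0453·111.32)² + (0.0613·74.81)²) = √(25.429791 + 21.030048) = 6.8161 km
P4: √((0.0260·111.32)² + (0.0828·74.81)²) = √(8.377088 + 38.368956) = 6.8371 km
P5: √((-0.0187·111.32)² + (0.0335·74.81)²) = √(4.333408 + 6.280713) = 3.2579 km
P6: √((-0.0032·111.32)² + (0.0093·74.81)²) = √(0.126896 + 0.484044) = 0.7816 km
P7: √((0.0608·111.32)² + (0.0596·74.81)²) = √(45.809289 + 19.879792) = 8.1049 km
P8: √((-0.0377·111.32)² + (0.0757·74.81)²) = √(17.612828 + 32.070894) = 7.0487 km
P9: √((0.0325·111.32)² + (-0.0413·74.81)²) = √(13.089200 + 9.545956) = 4.7576 km
P10: √((-0.0431·111.32)² + (0.0475·74.81)²) = √(23.019768 + 12.627185) = 5.9705 km
P11: √((0.0354·111.32)² + (-0.0400·74.81)²) = √(15.529337 + 8.954458) = 4.9481 km
P12: √((-0.0160·111.32)² + (0.0099·74.81)²) = √(3.172388 + 0.548517) = 1.9290 km
P13: √((-0.0156·111.32)² + (0.0139·74.81)²) = √(3.015752 + 1.081307) = 2.0241 km
P14: √((0.0730·111.32)² + (-0.0364·74.81)²) = √(66.037727 + 7.415186) = 8.5705 km
P15: √((-0.0111·111.32)² + (-0.0025·74.81)²) = √(1.526836 + 0.034978) = 1.2497 km
Minimum: P6 at 0.7816 km.

P6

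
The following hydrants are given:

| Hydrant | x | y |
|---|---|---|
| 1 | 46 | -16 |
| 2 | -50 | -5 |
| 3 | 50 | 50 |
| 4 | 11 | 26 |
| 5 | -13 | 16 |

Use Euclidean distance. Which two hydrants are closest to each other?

Pairwise distances:
4–5: √((-24)² + (-10)²) = √(576.000 + 100.000) = 26.0
2–5: √((37)² + (21)²) = √(1369.000 + 441.000) = 42.5
3–4: √((-39)² + (-24)²) = √(1521.000 + 576.000) = 45.8
1–4: √((-35)² + (42)²) = √(1225.000 + 1764.000) = 54.7
1–3: √((4)² + (66)²) = √(16.000 + 4356.000) = 66.1
1–5: √((-59)² + (32)²) = √(3481.000 + 1024.000) = 67.1
2–4: √((61)² + (31)²) = √(3721.000 + 961.000) = 68.4
3–5: √((-63)² + (-34)²) = √(3969.000 + 1156.000) = 71.6
1–2: √((-96)² + (11)²) = √(9216.000 + 121.000) = 96.6
2–3: √((100)² + (55)²) = √(10000.000 + 3025.000) = 114.1
Closest pair: 4–5 at 26.0.

4 and 5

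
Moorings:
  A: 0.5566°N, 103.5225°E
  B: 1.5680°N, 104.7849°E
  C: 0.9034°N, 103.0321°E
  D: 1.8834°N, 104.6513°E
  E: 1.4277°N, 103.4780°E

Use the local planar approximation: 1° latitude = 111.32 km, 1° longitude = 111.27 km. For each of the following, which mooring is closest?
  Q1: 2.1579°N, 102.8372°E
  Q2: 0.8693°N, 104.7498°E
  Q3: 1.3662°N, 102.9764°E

Q1 at 2.1579°N, 102.8372°E:
  A: √((-1.6013·111.32)² + (0.6853·111.27)²) = √(31775.456799 + 5814.570489) = 193.8815 km
  B: √((-0.5899·111.32)² + (1.9477·111.27)²) = √(4312.242621 + 46967.809362) = 226.4510 km
  C: √((-1.2545·111.32)² + (0.1949·111.27)²) = √(19502.385043 + 470.305280) = 141.3248 km
  D: √((-0.2745·111.32)² + (1.8141·111.27)²) = √(933.751028 + 40745.403480) = 204.1547 km
  E: √((-0.7302·111.32)² + (0.6408·111.27)²) = √(6607.391686 + 5083.948965) = 108.1265 km
  → nearest: E (108.1265 km)
Q2 at 0.8693°N, 104.7498°E:
  A: √((-0.3127·111.32)² + (-1.2273·111.27)²) = √(1211.719670 + 18649.089986) = 140.9284 km
  B: √((0.6987·111.32)² + (0.0351·111.27)²) = √(6049.617020 + 15.253532) = 77.8773 km
  C: √((0.0341·111.32)² + (-1.7177·111.27)²) = √(14.409707 + 36530.095485) = 191.1662 km
  D: √((1.0141·111.32)² + (-0.0985·111.27)²) = √(12744.064498 + 120.123682) = 113.4204 km
  E: √((0.5584·111.32)² + (-1.2718·111.27)²) = √(3864.000861 + 20025.981812) = 154.5638 km
  → nearest: B (77.8773 km)
Q3 at 1.3662°N, 102.9764°E:
  A: √((-0.8096·111.32)² + (0.5461·111.27)²) = √(8122.456503 + 3692.330172) = 108.6958 km
  B: √((0.2018·111.32)² + (1.8085·111.27)²) = √(504.648189 + 40494.235319) = 202.4818 km
  C: √((-0.4628·111.32)² + (0.0557·111.27)²) = √(2654.196645 + 38.411969) = 51.8904 km
  D: √((0.5172·111.32)² + (1.6749·111.27)²) = √(3314.846541 + 34732.331802) = 195.0569 km
  E: √((0.0615·111.32)² + (0.5016·111.27)²) = √(46.870181 + 3115.094541) = 56.2313 km
  → nearest: C (51.8904 km)

Q1→E; Q2→B; Q3→C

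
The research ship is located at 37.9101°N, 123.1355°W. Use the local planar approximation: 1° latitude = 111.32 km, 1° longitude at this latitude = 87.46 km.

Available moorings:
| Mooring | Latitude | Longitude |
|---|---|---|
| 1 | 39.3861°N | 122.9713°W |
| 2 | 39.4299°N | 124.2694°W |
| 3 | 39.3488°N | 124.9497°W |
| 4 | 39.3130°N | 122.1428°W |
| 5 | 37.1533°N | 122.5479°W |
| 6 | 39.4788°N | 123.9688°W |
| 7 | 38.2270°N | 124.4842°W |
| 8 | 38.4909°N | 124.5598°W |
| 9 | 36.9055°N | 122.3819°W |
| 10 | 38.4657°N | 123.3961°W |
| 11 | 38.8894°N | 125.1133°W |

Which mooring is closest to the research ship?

Distances from 37.9101°N, 123.1355°W:
1: 164.9347 km
2: 196.1075 km
3: 225.4465 km
4: 178.6821 km
5: 98.6845 km
6: 189.2257 km
7: 123.1195 km
8: 140.3486 km
9: 129.8096 km
10: 65.9153 km
11: 204.4650 km
Minimum: 10 at 65.9153 km.

10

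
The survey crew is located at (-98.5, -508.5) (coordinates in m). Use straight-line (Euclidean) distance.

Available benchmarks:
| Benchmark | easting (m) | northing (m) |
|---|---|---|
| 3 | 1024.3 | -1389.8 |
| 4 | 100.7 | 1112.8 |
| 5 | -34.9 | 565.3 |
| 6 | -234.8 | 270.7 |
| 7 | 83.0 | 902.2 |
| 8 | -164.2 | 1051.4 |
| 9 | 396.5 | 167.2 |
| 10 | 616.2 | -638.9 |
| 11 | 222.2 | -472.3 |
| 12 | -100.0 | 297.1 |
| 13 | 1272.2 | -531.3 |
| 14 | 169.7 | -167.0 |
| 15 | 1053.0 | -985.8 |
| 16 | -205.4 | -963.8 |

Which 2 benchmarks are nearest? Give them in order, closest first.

11, 14

Distances from (-98.5, -508.5):
3: √((1122.8)² + (-881.3)²) = √(1260679.840 + 776689.690) = 1427.4 m
4: √((199.2)² + (1621.3)²) = √(39680.640 + 2628613.690) = 1633.5 m
5: √((63.6)² + (1073.8)²) = √(4044.960 + 1153046.440) = 1075.7 m
6: √((-136.3)² + (779.2)²) = √(18577.690 + 607152.640) = 791.0 m
7: √((181.5)² + (1410.7)²) = √(32942.250 + 1990074.490) = 1422.3 m
8: √((-65.7)² + (1559.9)²) = √(4316.490 + 2433288.010) = 1561.3 m
9: √((495.0)² + (675.7)²) = √(245025.000 + 456570.490) = 837.6 m
10: √((714.7)² + (-130.4)²) = √(510796.090 + 17004.160) = 726.5 m
11: √((320.7)² + (36.2)²) = √(102848.490 + 1310.440) = 322.7 m
12: √((-1.5)² + (805.6)²) = √(2.250 + 648991.360) = 805.6 m
13: √((1370.7)² + (-22.8)²) = √(1878818.490 + 519.840) = 1370.9 m
14: √((268.2)² + (341.5)²) = √(71931.240 + 116622.250) = 434.2 m
15: √((1151.5)² + (-477.3)²) = √(1325952.250 + 227815.290) = 1246.5 m
16: √((-106.9)² + (-455.3)²) = √(11427.610 + 207298.090) = 467.7 m
Sorted: 11 (322.7 m) < 14 (434.2 m) < 16 (467.7 m) < 10 (726.5 m) < …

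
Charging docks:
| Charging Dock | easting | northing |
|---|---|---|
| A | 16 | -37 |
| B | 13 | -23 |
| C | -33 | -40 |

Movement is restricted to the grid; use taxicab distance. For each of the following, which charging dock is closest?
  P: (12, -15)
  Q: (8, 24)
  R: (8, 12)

P at (12, -15):
  A: 26
  B: 9
  C: 70
  → nearest: B (9)
Q at (8, 24):
  A: 69
  B: 52
  C: 105
  → nearest: B (52)
R at (8, 12):
  A: 57
  B: 40
  C: 93
  → nearest: B (40)

P→B; Q→B; R→B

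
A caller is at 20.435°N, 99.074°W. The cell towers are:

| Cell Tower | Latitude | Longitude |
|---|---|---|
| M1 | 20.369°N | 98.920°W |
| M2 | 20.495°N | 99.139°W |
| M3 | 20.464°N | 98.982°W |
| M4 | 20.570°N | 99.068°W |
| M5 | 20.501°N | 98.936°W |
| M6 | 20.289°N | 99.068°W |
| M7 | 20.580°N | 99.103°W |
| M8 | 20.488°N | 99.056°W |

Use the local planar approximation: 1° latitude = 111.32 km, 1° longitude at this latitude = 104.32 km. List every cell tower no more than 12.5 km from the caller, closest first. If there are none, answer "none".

M8, M2, M3

Distances from 20.435°N, 99.074°W:
M1: 17.666 km
M2: 9.518 km
M3: 10.126 km
M4: 15.041 km
M5: 16.163 km
M6: 16.265 km
M7: 16.422 km
M8: 6.192 km
Threshold 12.5 km: M8 (6.192 km), M2 (9.518 km), M3 (10.126 km) are within range.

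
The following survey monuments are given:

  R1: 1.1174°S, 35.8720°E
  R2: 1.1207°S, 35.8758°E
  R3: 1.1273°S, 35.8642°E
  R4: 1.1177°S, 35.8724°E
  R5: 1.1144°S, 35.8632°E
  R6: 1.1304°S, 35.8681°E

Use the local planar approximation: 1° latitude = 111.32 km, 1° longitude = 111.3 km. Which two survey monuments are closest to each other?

R1 and R4

Pairwise distances:
R1–R2: √((-0.0033·111.32)² + (0.0038·111.3)²) = √(0.134950 + 0.178878) = 0.5602 km
R1–R3: √((-0.0099·111.32)² + (-0.0078·111.3)²) = √(1.214554 + 0.753667) = 1.4029 km
R1–R4: √((-0.0003·111.32)² + (0.0004·111.3)²) = √(0.001115 + 0.001982) = 0.0557 km
R1–R5: √((0.0030·111.32)² + (-0.0088·111.3)²) = √(0.111529 + 0.959303) = 1.0348 km
R1–R6: √((-0.0130·111.32)² + (-0.0039·111.3)²) = √(2.094272 + 0.188417) = 1.5109 km
R2–R3: √((-0.0066·111.32)² + (-0.0116·111.3)²) = √(0.539802 + 1.666888) = 1.4855 km
R2–R4: √((0.0030·111.32)² + (-0.0034·111.3)²) = √(0.111529 + 0.143202) = 0.5047 km
R2–R5: √((0.0063·111.32)² + (-0.0126·111.3)²) = √(0.491844 + 1.966670) = 1.5680 km
R2–R6: √((-0.0097·111.32)² + (-0.0077·111.3)²) = √(1.165977 + 0.734466) = 1.3786 km
R3–R4: √((0.0096·111.32)² + (0.0082·111.3)²) = √(1.142060 + 0.832948) = 1.4053 km
R3–R5: √((0.0129·111.32)² + (-0.0010·111.3)²) = √(2.062176 + 0.012388) = 1.4403 km
R3–R6: √((-0.0031·111.32)² + (0.0039·111.3)²) = √(0.119088 + 0.188417) = 0.5545 km
R4–R5: √((0.0033·111.32)² + (-0.0092·111.3)²) = √(0.134950 + 1.048494) = 1.0879 km
R4–R6: √((-0.0127·111.32)² + (-0.0043·111.3)²) = √(1.998729 + 0.229048) = 1.4926 km
R5–R6: √((-0.0160·111.32)² + (0.0049·111.3)²) = √(3.172388 + 0.297428) = 1.8627 km
Closest pair: R1–R4 at 0.0557 km.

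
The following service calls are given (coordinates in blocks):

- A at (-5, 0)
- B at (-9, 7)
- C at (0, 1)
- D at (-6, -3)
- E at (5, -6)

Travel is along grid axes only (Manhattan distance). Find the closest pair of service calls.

Pairwise distances:
A–D: 4 blocks
A–C: 6 blocks
C–D: 10 blocks
A–B: 11 blocks
C–E: 12 blocks
B–D: 13 blocks
D–E: 14 blocks
B–C: 15 blocks
A–E: 16 blocks
B–E: 27 blocks
Closest pair: A–D at 4 blocks.

A and D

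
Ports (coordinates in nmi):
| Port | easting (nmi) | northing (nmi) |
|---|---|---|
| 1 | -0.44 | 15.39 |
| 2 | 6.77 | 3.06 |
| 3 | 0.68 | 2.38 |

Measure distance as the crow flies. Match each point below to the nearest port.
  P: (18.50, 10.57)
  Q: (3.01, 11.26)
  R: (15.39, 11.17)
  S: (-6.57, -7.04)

P at (18.50, 10.57):
  1: √((-18.94)² + (4.82)²) = √(358.7236 + 23.2324) = 19.54 nmi
  2: √((-11.73)² + (-7.51)²) = √(137.5929 + 56.4001) = 13.93 nmi
  3: √((-17.82)² + (-8.19)²) = √(317.5524 + 67.0761) = 19.61 nmi
  → nearest: 2 (13.93 nmi)
Q at (3.01, 11.26):
  1: √((-3.45)² + (4.13)²) = √(11.9025 + 17.0569) = 5.38 nmi
  2: √((3.76)² + (-8.20)²) = √(14.1376 + 67.2400) = 9.02 nmi
  3: √((-2.33)² + (-8.88)²) = √(5.4289 + 78.8544) = 9.18 nmi
  → nearest: 1 (5.38 nmi)
R at (15.39, 11.17):
  1: √((-15.83)² + (4.22)²) = √(250.5889 + 17.8084) = 16.38 nmi
  2: √((-8.62)² + (-8.11)²) = √(74.3044 + 65.7721) = 11.84 nmi
  3: √((-14.71)² + (-8.79)²) = √(216.3841 + 77.2641) = 17.14 nmi
  → nearest: 2 (11.84 nmi)
S at (-6.57, -7.04):
  1: √((6.13)² + (22.43)²) = √(37.5769 + 503.1049) = 23.25 nmi
  2: √((13.34)² + (10.10)²) = √(177.9556 + 102.0100) = 16.73 nmi
  3: √((7.25)² + (9.42)²) = √(52.5625 + 88.7364) = 11.89 nmi
  → nearest: 3 (11.89 nmi)

P→2; Q→1; R→2; S→3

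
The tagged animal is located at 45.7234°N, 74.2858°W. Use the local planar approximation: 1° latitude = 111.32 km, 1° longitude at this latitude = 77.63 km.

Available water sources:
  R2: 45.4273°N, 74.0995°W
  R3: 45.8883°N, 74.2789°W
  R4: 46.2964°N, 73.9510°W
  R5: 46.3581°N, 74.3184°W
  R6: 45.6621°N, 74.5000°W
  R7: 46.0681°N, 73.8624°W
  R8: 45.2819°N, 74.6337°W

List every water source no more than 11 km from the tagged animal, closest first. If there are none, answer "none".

Distances from 45.7234°N, 74.2858°W:
R2: √((-0.2961·111.32)² + (0.1863·77.63)²) = √(1086.483687 + 209.163010) = 35.9951 km
R3: √((0.1649·111.32)² + (0.0069·77.63)²) = √(336.967260 + 0.286918) = 18.3645 km
R4: √((0.5730·111.32)² + (0.3348·77.63)²) = √(4068.699722 + 675.507338) = 68.8782 km
R5: √((0.6347·111.32)² + (-0.0326·77.63)²) = √(4992.101328 + 6.404635) = 70.7001 km
R6: √((-0.0613·111.32)² + (-0.2142·77.63)²) = √(46.565830 + 276.501891) = 17.9741 km
R7: √((0.3447·111.32)² + (0.4234·77.63)²) = √(1472.410691 + 1080.341053) = 50.5248 km
R8: √((-0.4415·111.32)² + (-0.3479·77.63)²) = √(2415.504279 + 729.403814) = 56.0795 km
Threshold 11 km: none within range.

none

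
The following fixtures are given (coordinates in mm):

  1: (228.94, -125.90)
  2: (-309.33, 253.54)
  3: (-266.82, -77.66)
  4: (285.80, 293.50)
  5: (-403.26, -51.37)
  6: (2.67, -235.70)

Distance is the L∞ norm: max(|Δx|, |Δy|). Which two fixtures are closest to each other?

Pairwise distances:
3–5: 136.44 mm
1–6: 226.27 mm
3–6: 269.49 mm
2–5: 304.91 mm
2–3: 331.20 mm
5–6: 405.93 mm
1–4: 419.40 mm
2–6: 489.24 mm
1–3: 495.76 mm
4–6: 529.20 mm
1–2: 538.27 mm
3–4: 552.62 mm
2–4: 595.13 mm
1–5: 632.20 mm
4–5: 689.06 mm
Closest pair: 3–5 at 136.44 mm.

3 and 5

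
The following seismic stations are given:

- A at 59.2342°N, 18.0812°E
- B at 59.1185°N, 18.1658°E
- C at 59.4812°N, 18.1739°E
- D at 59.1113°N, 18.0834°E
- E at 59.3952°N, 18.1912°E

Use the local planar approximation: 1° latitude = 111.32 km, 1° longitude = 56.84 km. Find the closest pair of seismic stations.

Pairwise distances:
A–B: 13.7481 km
A–C: 27.9963 km
A–D: 13.6818 km
A–E: 18.9818 km
B–C: 40.3784 km
B–D: 4.7517 km
B–E: 30.8361 km
C–D: 41.4973 km
C–E: 9.6239 km
D–E: 32.1923 km
Closest pair: B–D at 4.7517 km.

B and D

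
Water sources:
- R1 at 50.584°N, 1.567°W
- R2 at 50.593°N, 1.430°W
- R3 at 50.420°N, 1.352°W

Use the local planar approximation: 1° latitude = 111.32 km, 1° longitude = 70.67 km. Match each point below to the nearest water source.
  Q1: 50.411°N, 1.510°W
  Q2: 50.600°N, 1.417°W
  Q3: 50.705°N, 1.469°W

Q1→R3; Q2→R2; Q3→R2

Q1 at 50.411°N, 1.510°W:
  R1: √((0.173·111.32)² + (-0.057·70.67)²) = √(370.88443 + 16.22631) = 19.675 km
  R2: √((0.182·111.32)² + (0.080·70.67)²) = √(410.47732 + 31.96319) = 21.034 km
  R3: √((0.009·111.32)² + (0.158·70.67)²) = √(1.00376 + 124.67643) = 11.211 km
  → nearest: R3 (11.211 km)
Q2 at 50.600°N, 1.417°W:
  R1: √((-0.016·111.32)² + (-0.150·70.67)²) = √(3.17239 + 112.37060) = 10.749 km
  R2: √((-0.007·111.32)² + (-0.013·70.67)²) = √(0.60721 + 0.84403) = 1.205 km
  R3: √((-0.180·111.32)² + (0.065·70.67)²) = √(401.50541 + 21.10070) = 20.557 km
  → nearest: R2 (1.205 km)
Q3 at 50.705°N, 1.469°W:
  R1: √((-0.121·111.32)² + (-0.098·70.67)²) = √(181.43336 + 47.96477) = 15.146 km
  R2: √((-0.112·111.32)² + (0.039·70.67)²) = √(155.44703 + 7.59625) = 12.769 km
  R3: √((-0.285·111.32)² + (0.117·70.67)²) = √(1006.55177 + 68.36627) = 32.786 km
  → nearest: R2 (12.769 km)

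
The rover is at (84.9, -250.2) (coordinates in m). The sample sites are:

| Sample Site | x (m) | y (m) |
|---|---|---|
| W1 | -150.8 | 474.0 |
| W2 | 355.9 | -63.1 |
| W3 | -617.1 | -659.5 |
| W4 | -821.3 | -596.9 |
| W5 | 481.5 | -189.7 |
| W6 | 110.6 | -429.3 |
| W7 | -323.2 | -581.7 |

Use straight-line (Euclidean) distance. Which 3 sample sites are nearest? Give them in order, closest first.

W6, W2, W5

Distances from (84.9, -250.2):
W1: 761.6 m
W2: 329.3 m
W3: 812.6 m
W4: 970.3 m
W5: 401.2 m
W6: 180.9 m
W7: 525.8 m
Sorted: W6 (180.9 m) < W2 (329.3 m) < W5 (401.2 m) < W7 (525.8 m) < W1 (761.6 m) < …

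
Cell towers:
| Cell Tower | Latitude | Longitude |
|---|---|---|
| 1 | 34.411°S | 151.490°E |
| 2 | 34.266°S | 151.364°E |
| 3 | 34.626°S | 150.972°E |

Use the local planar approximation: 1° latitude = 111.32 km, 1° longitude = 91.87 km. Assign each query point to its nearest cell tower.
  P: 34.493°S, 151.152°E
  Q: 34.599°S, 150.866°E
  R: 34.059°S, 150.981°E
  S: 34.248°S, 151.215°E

P→3; Q→3; R→2; S→2

P at 34.493°S, 151.152°E:
  1: √((0.082·111.32)² + (0.338·91.87)²) = √(83.32477 + 964.23043) = 32.366 km
  2: √((0.227·111.32)² + (0.212·91.87)²) = √(638.55471 + 379.33172) = 31.904 km
  3: √((-0.133·111.32)² + (-0.180·91.87)²) = √(219.20461 + 273.45914) = 22.196 km
  → nearest: 3 (22.196 km)
Q at 34.599°S, 150.866°E:
  1: √((0.188·111.32)² + (0.624·91.87)²) = √(437.98788 + 3286.37117) = 61.028 km
  2: √((0.333·111.32)² + (0.498·91.87)²) = √(1374.15228 + 2093.17779) = 58.884 km
  3: √((-0.027·111.32)² + (0.106·91.87)²) = √(9.03387 + 94.83293) = 10.192 km
  → nearest: 3 (10.192 km)
R at 34.059°S, 150.981°E:
  1: √((-0.352·111.32)² + (0.509·91.87)²) = √(1535.43601 + 2186.66874) = 61.009 km
  2: √((-0.207·111.32)² + (0.383·91.87)²) = √(530.99091 + 1238.06937) = 42.060 km
  3: √((-0.567·111.32)² + (-0.009·91.87)²) = √(3983.93747 + 0.68365) = 63.124 km
  → nearest: 2 (42.060 km)
S at 34.248°S, 151.215°E:
  1: √((-0.163·111.32)² + (0.275·91.87)²) = √(329.24683 + 638.28233) = 31.105 km
  2: √((-0.018·111.32)² + (0.149·91.87)²) = √(4.01505 + 187.37859) = 13.835 km
  3: √((-0.378·111.32)² + (-0.243·91.87)²) = √(1770.63887 + 498.37928) = 47.634 km
  → nearest: 2 (13.835 km)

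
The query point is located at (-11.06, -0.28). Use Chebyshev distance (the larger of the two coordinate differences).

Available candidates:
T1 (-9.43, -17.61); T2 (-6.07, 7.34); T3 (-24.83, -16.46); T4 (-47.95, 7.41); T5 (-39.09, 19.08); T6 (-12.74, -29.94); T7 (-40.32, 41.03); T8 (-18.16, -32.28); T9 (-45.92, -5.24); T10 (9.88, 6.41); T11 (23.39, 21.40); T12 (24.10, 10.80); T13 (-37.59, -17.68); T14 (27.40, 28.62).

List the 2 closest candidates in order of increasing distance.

Distances from (-11.06, -0.28):
T1: max(|1.63|, |-17.33|) = 17.33
T2: max(|4.99|, |7.62|) = 7.62
T3: max(|-13.77|, |-16.18|) = 16.18
T4: max(|-36.89|, |7.69|) = 36.89
T5: max(|-28.03|, |19.36|) = 28.03
T6: max(|-1.68|, |-29.66|) = 29.66
T7: max(|-29.26|, |41.31|) = 41.31
T8: max(|-7.10|, |-32.00|) = 32.00
T9: max(|-34.86|, |-4.96|) = 34.86
T10: max(|20.94|, |6.69|) = 20.94
T11: max(|34.45|, |21.68|) = 34.45
T12: max(|35.16|, |11.08|) = 35.16
T13: max(|-26.53|, |-17.40|) = 26.53
T14: max(|38.46|, |28.90|) = 38.46
Sorted: T2 (7.62) < T3 (16.18) < T1 (17.33) < T10 (20.94) < …

T2, T3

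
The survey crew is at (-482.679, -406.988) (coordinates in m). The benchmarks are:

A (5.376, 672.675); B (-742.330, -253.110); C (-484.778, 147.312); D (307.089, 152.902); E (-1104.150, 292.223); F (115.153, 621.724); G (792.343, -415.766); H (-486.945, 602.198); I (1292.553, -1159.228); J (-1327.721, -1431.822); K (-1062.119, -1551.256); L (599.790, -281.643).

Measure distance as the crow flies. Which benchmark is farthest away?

I

Distances from (-482.679, -406.988):
A: √((488.055)² + (1079.663)²) = √(238197.68302 + 1165672.19357) = 1184.850 m
B: √((-259.651)² + (153.878)²) = √(67418.64180 + 23678.43888) = 301.823 m
C: √((-2.099)² + (554.300)²) = √(4.40580 + 307248.49000) = 554.304 m
D: √((789.768)² + (559.890)²) = √(623733.49382 + 313476.81210) = 968.096 m
E: √((-621.471)² + (699.211)²) = √(386226.20384 + 488896.02252) = 935.480 m
F: √((597.832)² + (1028.712)²) = √(357403.10022 + 1058248.37894) = 1189.812 m
G: √((1275.022)² + (-8.778)²) = √(1625681.10048 + 77.05328) = 1275.052 m
H: √((-4.266)² + (1009.186)²) = √(18.19876 + 1018456.38260) = 1009.195 m
I: √((1775.232)² + (-752.240)²) = √(3151448.65382 + 565865.01760) = 1928.034 m
J: √((-845.042)² + (-1024.834)²) = √(714095.98176 + 1050284.72756) = 1328.300 m
K: √((-579.440)² + (-1144.268)²) = √(335750.71360 + 1309349.25582) = 1282.615 m
L: √((1082.469)² + (125.345)²) = √(1171739.13596 + 15711.36903) = 1089.702 m
Maximum: I at 1928.034 m.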